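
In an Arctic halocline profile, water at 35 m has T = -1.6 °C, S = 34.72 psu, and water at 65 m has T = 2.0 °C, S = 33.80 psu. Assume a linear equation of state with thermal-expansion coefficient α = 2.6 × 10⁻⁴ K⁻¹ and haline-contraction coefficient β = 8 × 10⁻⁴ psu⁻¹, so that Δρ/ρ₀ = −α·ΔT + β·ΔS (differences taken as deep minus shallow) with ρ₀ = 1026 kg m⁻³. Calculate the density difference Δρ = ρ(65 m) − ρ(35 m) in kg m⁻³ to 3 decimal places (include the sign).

ΔT = +3.6 K, ΔS = -0.92 psu (deep − shallow).
Δρ/ρ₀ = −(2.6 × 10⁻⁴)(+3.6) + (8 × 10⁻⁴)(-0.92) = -1.672 × 10⁻³.
Δρ = 1026 × (-1.672 × 10⁻³) = -1.715 kg m⁻³.
Negative Δρ: lighter below, statically unstable.

-1.715 kg m⁻³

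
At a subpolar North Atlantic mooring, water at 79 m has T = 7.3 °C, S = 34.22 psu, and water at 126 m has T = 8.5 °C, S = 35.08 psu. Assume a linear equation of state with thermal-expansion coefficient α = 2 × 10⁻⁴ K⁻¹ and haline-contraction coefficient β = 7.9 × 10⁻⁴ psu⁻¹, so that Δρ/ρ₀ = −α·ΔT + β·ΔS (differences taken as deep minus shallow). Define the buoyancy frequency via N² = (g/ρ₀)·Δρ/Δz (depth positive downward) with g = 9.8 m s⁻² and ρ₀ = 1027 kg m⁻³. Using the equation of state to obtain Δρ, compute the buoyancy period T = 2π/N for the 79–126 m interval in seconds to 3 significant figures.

656 s

ΔT = +1.2 K, ΔS = +0.86 psu (deep − shallow).
Δρ/ρ₀ = −αΔT + βΔS = -2.40 × 10⁻⁴ + 6.794 × 10⁻⁴ = 4.394 × 10⁻⁴, so Δρ ≈ 0.4513 kg m⁻³.
N² = (g/ρ₀)·Δρ/Δz = g·(Δρ/ρ₀)/Δz = 9.8 × 4.394 × 10⁻⁴ / 47 = 9.1620 × 10⁻⁵ s⁻².
N = √(9.1620 × 10⁻⁵) = 9.5718 × 10⁻³ rad s⁻¹ → T = 2π/N = 656.43 s ≈ 656 s.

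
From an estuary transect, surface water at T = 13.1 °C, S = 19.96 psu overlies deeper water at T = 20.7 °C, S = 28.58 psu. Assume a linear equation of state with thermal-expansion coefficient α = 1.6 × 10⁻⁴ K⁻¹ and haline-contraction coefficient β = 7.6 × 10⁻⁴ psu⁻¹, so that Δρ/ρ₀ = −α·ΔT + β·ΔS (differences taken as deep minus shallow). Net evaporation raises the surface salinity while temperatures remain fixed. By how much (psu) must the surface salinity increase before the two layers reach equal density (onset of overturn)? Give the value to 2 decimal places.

7.02 psu

Neutral buoyancy requires −α(T_deep − T_surf) + β(S_deep − S_surf′) = 0.
S_surf′ = S_deep − (α/β)·ΔT = 28.58 − (1.6 × 10⁻⁴/7.6 × 10⁻⁴)·(+7.6) = 26.9800 psu.
Increase required: 26.9800 − 19.96 = 7.0200 psu.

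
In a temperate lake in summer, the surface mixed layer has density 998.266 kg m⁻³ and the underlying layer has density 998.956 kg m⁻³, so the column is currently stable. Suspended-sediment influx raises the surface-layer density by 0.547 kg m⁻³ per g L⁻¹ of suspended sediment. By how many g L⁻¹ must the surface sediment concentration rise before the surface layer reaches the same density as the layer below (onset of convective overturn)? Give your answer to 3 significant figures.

Density deficit of the surface layer: 998.956 − 998.266 = 0.69 kg m⁻³.
Required change = 0.69 / 0.547 = 1.26 g L⁻¹.

1.26 g L⁻¹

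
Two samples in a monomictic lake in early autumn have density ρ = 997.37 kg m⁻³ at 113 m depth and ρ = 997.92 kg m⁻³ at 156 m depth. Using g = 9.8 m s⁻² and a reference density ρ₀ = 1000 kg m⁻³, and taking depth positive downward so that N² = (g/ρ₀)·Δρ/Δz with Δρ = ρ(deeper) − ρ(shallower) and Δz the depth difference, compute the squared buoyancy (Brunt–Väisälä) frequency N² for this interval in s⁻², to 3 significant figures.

1.25 × 10⁻⁴ s⁻²

Δρ = 997.92 − 997.37 = 0.55 kg m⁻³ over Δz = 156 − 113 = 43 m.
N² = (9.8/1000) × (0.55/43) = 1.2535 × 10⁻⁴ s⁻² ≈ 1.25 × 10⁻⁴ s⁻².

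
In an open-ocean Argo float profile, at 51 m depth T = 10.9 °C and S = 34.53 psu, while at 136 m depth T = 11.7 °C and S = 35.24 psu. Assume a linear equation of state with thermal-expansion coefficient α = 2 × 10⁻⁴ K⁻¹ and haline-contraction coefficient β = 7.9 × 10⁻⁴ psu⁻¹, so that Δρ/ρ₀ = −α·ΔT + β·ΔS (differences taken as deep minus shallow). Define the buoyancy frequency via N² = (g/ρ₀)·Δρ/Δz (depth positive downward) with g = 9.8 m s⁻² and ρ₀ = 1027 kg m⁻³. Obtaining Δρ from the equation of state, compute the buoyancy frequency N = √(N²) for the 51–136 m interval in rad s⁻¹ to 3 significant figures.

6.80 × 10⁻³ rad s⁻¹

ΔT = +0.8 K, ΔS = +0.71 psu (deep − shallow).
Δρ/ρ₀ = −αΔT + βΔS = -1.60 × 10⁻⁴ + 5.609 × 10⁻⁴ = 4.009 × 10⁻⁴, so Δρ ≈ 0.4117 kg m⁻³.
N² = (g/ρ₀)·Δρ/Δz = g·(Δρ/ρ₀)/Δz = 9.8 × 4.009 × 10⁻⁴ / 85 = 4.6221 × 10⁻⁵ s⁻².
N = √(4.6221 × 10⁻⁵) = 6.7986 × 10⁻³ rad s⁻¹ ≈ 6.80 × 10⁻³ rad s⁻¹.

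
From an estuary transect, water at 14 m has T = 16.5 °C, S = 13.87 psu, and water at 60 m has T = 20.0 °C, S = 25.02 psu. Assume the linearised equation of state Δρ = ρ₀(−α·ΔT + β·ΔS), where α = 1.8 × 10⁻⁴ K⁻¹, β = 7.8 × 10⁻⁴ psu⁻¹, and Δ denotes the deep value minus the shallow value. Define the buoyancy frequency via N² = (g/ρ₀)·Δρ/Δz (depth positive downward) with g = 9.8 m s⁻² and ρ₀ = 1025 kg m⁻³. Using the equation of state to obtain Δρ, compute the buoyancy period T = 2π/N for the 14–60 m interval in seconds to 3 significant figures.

ΔT = +3.5 K, ΔS = +11.15 psu (deep − shallow).
Δρ/ρ₀ = −αΔT + βΔS = -6.30 × 10⁻⁴ + 8.697 × 10⁻³ = 8.067 × 10⁻³, so Δρ ≈ 8.269 kg m⁻³.
N² = (g/ρ₀)·Δρ/Δz = g·(Δρ/ρ₀)/Δz = 9.8 × 8.067 × 10⁻³ / 46 = 1.7186 × 10⁻³ s⁻².
N = √(1.7186 × 10⁻³) = 0.041456 rad s⁻¹ → T = 2π/N = 151.56 s ≈ 152 s.

152 s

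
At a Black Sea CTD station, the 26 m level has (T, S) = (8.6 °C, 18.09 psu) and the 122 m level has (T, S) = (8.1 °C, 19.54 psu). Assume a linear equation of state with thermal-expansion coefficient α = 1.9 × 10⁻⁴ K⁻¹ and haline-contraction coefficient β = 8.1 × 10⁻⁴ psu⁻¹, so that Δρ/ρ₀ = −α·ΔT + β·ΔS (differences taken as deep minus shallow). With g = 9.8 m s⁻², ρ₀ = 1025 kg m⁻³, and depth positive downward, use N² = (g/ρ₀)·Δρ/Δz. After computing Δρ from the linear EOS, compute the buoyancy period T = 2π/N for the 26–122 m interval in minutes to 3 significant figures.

ΔT = -0.5 K, ΔS = +1.45 psu (deep − shallow).
Δρ/ρ₀ = −αΔT + βΔS = 9.50 × 10⁻⁵ + 1.1745 × 10⁻³ = 1.2695 × 10⁻³, so Δρ ≈ 1.301 kg m⁻³.
N² = (g/ρ₀)·Δρ/Δz = g·(Δρ/ρ₀)/Δz = 9.8 × 1.2695 × 10⁻³ / 96 = 1.2959 × 10⁻⁴ s⁻².
N = √(1.2959 × 10⁻⁴) = 0.011384 rad s⁻¹ → T = 2π/N = 551.93 s = 9.1988 min ≈ 9.20 min.

9.20 min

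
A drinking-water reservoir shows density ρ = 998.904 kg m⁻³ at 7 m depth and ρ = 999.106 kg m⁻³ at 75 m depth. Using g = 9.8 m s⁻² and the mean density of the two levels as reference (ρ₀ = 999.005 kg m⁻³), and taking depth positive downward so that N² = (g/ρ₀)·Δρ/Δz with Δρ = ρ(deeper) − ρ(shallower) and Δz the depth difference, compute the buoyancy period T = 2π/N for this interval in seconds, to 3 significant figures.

Δρ = 999.106 − 998.904 = 0.202 kg m⁻³ over Δz = 75 − 7 = 68 m.
N² = (9.8/999.005) × (0.202/68) = 2.9141 × 10⁻⁵ s⁻².
N = √(2.9141 × 10⁻⁵) = 5.3982 × 10⁻³ rad s⁻¹, so T = 2π/N = 1.1639 × 10³ s ≈ 1.16 × 10³ s.

1.16 × 10³ s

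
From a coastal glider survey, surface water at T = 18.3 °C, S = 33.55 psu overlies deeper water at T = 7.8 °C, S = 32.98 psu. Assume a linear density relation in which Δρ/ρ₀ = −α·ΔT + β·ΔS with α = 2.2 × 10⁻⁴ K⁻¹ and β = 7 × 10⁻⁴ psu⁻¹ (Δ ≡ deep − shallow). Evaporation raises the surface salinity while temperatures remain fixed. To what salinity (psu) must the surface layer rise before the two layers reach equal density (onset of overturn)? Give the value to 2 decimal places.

Neutral buoyancy requires −α(T_deep − T_surf) + β(S_deep − S_surf′) = 0.
S_surf′ = S_deep − (α/β)·ΔT = 32.98 − (2.2 × 10⁻⁴/7 × 10⁻⁴)·(-10.5) = 36.2800 psu.
Increase required: 36.2800 − 33.55 = 2.7300 psu.

36.28 psu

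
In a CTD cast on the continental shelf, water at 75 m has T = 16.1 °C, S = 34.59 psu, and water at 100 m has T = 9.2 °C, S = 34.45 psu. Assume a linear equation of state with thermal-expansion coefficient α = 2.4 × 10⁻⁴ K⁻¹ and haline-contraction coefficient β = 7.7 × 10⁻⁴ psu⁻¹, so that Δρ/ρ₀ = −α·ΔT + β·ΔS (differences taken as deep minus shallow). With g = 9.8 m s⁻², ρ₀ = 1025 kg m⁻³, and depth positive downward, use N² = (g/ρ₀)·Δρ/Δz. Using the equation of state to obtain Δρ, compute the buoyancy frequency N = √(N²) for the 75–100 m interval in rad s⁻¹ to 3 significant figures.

0.0246 rad s⁻¹

ΔT = -6.9 K, ΔS = -0.14 psu (deep − shallow).
Δρ/ρ₀ = −αΔT + βΔS = 1.656 × 10⁻³ − 1.078 × 10⁻⁴ = 1.5482 × 10⁻³, so Δρ ≈ 1.587 kg m⁻³.
N² = (g/ρ₀)·Δρ/Δz = g·(Δρ/ρ₀)/Δz = 9.8 × 1.5482 × 10⁻³ / 25 = 6.0689 × 10⁻⁴ s⁻².
N = √(6.0689 × 10⁻⁴) = 0.024635 rad s⁻¹ ≈ 0.0246 rad s⁻¹.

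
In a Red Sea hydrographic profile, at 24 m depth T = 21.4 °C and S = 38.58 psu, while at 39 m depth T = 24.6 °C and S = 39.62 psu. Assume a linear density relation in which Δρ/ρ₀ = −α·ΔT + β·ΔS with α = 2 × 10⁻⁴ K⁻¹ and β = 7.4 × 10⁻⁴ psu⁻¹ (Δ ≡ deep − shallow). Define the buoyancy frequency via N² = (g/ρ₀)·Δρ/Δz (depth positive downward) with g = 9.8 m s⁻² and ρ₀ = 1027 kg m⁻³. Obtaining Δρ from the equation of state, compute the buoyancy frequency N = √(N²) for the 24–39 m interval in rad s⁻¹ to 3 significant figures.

ΔT = +3.2 K, ΔS = +1.04 psu (deep − shallow).
Δρ/ρ₀ = −αΔT + βΔS = -6.40 × 10⁻⁴ + 7.696 × 10⁻⁴ = 1.296 × 10⁻⁴, so Δρ ≈ 0.1331 kg m⁻³.
N² = (g/ρ₀)·Δρ/Δz = g·(Δρ/ρ₀)/Δz = 9.8 × 1.296 × 10⁻⁴ / 15 = 8.4672 × 10⁻⁵ s⁻².
N = √(8.4672 × 10⁻⁵) = 9.2017 × 10⁻³ rad s⁻¹ ≈ 9.20 × 10⁻³ rad s⁻¹.

9.20 × 10⁻³ rad s⁻¹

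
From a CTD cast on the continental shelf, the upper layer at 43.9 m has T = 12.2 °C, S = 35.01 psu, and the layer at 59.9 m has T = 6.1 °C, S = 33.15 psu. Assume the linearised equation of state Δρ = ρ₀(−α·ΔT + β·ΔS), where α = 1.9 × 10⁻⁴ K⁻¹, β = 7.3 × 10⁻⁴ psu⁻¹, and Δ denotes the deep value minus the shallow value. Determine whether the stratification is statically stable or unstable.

unstable

ΔT = 6.1 − 12.2 = -6.1 K and ΔS = 33.15 − 35.01 = -1.86 psu (deep − shallow).
−αΔT = 1.159 × 10⁻³; βΔS = -1.3578 × 10⁻³; sum Δρ/ρ₀ = -1.988 × 10⁻⁴.
Δρ/ρ₀ < 0, so Δρ < 0: deeper water is lighter → statically unstable; the column would overturn.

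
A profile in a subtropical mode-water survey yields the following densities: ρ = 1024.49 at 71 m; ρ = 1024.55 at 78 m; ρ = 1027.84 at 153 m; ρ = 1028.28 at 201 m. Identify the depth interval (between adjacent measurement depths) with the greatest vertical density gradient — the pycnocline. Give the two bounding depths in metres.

Compute the density gradient over each adjacent pair:
  71–78 m: Δρ/Δz = 0.06/7 = 8.6 × 10⁻³ kg m⁻⁴
  78–153 m: Δρ/Δz = 3.29/75 = 0.044 kg m⁻⁴
  153–201 m: Δρ/Δz = 0.44/48 = 9.2 × 10⁻³ kg m⁻⁴
The largest gradient is in the 78–153 m interval — the pycnocline.

78–153 m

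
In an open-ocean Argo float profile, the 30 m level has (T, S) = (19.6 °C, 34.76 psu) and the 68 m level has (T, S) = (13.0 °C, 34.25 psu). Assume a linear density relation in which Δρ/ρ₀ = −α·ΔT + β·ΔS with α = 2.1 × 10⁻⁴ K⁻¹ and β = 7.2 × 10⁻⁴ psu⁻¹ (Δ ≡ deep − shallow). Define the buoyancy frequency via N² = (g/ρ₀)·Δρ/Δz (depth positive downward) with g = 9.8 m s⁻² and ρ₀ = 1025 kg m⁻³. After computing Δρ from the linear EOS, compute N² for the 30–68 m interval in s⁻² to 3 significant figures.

ΔT = -6.6 K, ΔS = -0.51 psu (deep − shallow).
Δρ/ρ₀ = −αΔT + βΔS = 1.386 × 10⁻³ − 3.672 × 10⁻⁴ = 1.0188 × 10⁻³, so Δρ ≈ 1.044 kg m⁻³.
N² = (g/ρ₀)·Δρ/Δz = g·(Δρ/ρ₀)/Δz = 9.8 × 1.0188 × 10⁻³ / 38 = 2.6274 × 10⁻⁴ s⁻² ≈ 2.63 × 10⁻⁴ s⁻².

2.63 × 10⁻⁴ s⁻²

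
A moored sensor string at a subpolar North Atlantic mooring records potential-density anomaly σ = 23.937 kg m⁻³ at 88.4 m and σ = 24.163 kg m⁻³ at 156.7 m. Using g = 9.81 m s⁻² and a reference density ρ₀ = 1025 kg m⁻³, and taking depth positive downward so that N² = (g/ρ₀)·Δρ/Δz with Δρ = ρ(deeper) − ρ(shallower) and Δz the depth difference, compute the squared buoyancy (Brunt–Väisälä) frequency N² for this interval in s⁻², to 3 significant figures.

3.17 × 10⁻⁵ s⁻²

Δρ = 1024.163 − 1023.937 = 0.226 kg m⁻³ over Δz = 156.7 − 88.4 = 68.3 m.
N² = (9.81/1025) × (0.226/68.3) = 3.1669 × 10⁻⁵ s⁻² ≈ 3.17 × 10⁻⁵ s⁻².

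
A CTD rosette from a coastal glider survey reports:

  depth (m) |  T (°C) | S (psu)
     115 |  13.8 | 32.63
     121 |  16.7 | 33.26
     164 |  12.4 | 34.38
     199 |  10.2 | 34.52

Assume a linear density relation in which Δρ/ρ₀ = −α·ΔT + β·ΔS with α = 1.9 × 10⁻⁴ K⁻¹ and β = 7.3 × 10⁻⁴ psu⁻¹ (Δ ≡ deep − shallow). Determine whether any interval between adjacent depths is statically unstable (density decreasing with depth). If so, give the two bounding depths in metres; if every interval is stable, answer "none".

Evaluate Δρ/ρ₀ = −αΔT + βΔS across each adjacent pair:
  115–121 m: −αΔT+βΔS = −(1.9 × 10⁻⁴)(+2.9)+(7.3 × 10⁻⁴)(+0.63) = -9.1 × 10⁻⁵ → UNSTABLE
  121–164 m: −αΔT+βΔS = −(1.9 × 10⁻⁴)(-4.3)+(7.3 × 10⁻⁴)(+1.12) = 1.6 × 10⁻³ → stable
  164–199 m: −αΔT+βΔS = −(1.9 × 10⁻⁴)(-2.2)+(7.3 × 10⁻⁴)(+0.14) = 5.2 × 10⁻⁴ → stable
The 115–121 m interval has Δρ < 0: lighter water underlies denser water.

115–121 m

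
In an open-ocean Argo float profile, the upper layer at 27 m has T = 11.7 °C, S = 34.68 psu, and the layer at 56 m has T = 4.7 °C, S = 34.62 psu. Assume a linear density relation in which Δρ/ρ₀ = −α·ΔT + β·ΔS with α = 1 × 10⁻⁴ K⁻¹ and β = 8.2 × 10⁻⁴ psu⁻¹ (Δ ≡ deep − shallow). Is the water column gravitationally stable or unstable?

ΔT = 4.7 − 11.7 = -7.0 K and ΔS = 34.62 − 34.68 = -0.06 psu (deep − shallow).
−αΔT = 7.00 × 10⁻⁴; βΔS = -4.92 × 10⁻⁵; sum Δρ/ρ₀ = 6.508 × 10⁻⁴.
Δρ/ρ₀ > 0, so Δρ > 0: deeper water is denser → statically stable.

stable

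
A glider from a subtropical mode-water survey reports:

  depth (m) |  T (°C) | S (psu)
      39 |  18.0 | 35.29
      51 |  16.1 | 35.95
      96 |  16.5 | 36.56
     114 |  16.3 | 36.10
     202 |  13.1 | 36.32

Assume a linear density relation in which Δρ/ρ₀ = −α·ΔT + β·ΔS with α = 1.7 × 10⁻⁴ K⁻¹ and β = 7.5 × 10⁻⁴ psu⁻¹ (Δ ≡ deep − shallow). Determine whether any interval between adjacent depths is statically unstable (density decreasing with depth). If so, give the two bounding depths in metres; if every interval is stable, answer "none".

Evaluate Δρ/ρ₀ = −αΔT + βΔS across each adjacent pair:
  39–51 m: −αΔT+βΔS = −(1.7 × 10⁻⁴)(-1.9)+(7.5 × 10⁻⁴)(+0.66) = 8.2 × 10⁻⁴ → stable
  51–96 m: −αΔT+βΔS = −(1.7 × 10⁻⁴)(+0.4)+(7.5 × 10⁻⁴)(+0.61) = 3.9 × 10⁻⁴ → stable
  96–114 m: −αΔT+βΔS = −(1.7 × 10⁻⁴)(-0.2)+(7.5 × 10⁻⁴)(-0.46) = -3.1 × 10⁻⁴ → UNSTABLE
  114–202 m: −αΔT+βΔS = −(1.7 × 10⁻⁴)(-3.2)+(7.5 × 10⁻⁴)(+0.22) = 7.1 × 10⁻⁴ → stable
The 96–114 m interval has Δρ < 0: lighter water underlies denser water.

96–114 m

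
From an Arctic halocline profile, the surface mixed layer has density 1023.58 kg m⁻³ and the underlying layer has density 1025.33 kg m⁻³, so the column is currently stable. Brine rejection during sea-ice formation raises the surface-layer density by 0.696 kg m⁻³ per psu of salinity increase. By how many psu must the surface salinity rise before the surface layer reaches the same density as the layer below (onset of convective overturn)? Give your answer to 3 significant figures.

Density deficit of the surface layer: 1025.33 − 1023.58 = 1.75 kg m⁻³.
Required change = 1.75 / 0.696 = 2.51 psu.

2.51 psu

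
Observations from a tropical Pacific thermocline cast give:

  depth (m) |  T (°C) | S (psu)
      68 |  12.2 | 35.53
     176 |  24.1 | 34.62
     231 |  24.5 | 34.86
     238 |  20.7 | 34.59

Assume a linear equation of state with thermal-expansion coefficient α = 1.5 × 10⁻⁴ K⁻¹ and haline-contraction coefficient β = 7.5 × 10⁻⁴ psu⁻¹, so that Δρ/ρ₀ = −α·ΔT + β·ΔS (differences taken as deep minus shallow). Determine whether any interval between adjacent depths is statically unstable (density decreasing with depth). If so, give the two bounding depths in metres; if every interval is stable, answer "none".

Evaluate Δρ/ρ₀ = −αΔT + βΔS across each adjacent pair:
  68–176 m: −αΔT+βΔS = −(1.5 × 10⁻⁴)(+11.9)+(7.5 × 10⁻⁴)(-0.91) = -2.5 × 10⁻³ → UNSTABLE
  176–231 m: −αΔT+βΔS = −(1.5 × 10⁻⁴)(+0.4)+(7.5 × 10⁻⁴)(+0.24) = 1.2 × 10⁻⁴ → stable
  231–238 m: −αΔT+βΔS = −(1.5 × 10⁻⁴)(-3.8)+(7.5 × 10⁻⁴)(-0.27) = 3.7 × 10⁻⁴ → stable
The 68–176 m interval has Δρ < 0: lighter water underlies denser water.

68–176 m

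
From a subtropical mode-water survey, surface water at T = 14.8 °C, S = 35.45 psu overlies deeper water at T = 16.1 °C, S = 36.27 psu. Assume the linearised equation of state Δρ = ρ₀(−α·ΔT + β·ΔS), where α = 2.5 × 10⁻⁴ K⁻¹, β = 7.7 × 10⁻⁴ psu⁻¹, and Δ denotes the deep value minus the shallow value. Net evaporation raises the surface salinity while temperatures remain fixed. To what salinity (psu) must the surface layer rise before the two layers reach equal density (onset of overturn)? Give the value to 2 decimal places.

35.85 psu

Neutral buoyancy requires −α(T_deep − T_surf) + β(S_deep − S_surf′) = 0.
S_surf′ = S_deep − (α/β)·ΔT = 36.27 − (2.5 × 10⁻⁴/7.7 × 10⁻⁴)·(+1.3) = 35.8479 psu.
Increase required: 35.8479 − 35.45 = 0.3979 psu.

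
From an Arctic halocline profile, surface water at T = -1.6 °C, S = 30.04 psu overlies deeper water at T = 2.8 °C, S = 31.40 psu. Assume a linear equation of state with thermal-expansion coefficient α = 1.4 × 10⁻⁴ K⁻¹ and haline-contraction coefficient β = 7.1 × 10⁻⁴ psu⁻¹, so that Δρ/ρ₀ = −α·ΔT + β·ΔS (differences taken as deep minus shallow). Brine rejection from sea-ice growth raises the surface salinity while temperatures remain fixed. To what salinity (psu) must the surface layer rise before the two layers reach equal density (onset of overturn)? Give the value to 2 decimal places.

30.53 psu

Neutral buoyancy requires −α(T_deep − T_surf) + β(S_deep − S_surf′) = 0.
S_surf′ = S_deep − (α/β)·ΔT = 31.40 − (1.4 × 10⁻⁴/7.1 × 10⁻⁴)·(+4.4) = 30.5324 psu.
Increase required: 30.5324 − 30.04 = 0.4924 psu.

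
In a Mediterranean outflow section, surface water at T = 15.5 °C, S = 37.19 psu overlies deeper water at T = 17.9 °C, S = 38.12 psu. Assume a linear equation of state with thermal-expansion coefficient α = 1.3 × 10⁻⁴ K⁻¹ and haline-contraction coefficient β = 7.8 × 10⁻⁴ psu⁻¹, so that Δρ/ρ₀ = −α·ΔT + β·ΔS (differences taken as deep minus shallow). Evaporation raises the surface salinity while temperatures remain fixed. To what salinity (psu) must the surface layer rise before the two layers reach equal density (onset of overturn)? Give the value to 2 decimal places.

Neutral buoyancy requires −α(T_deep − T_surf) + β(S_deep − S_surf′) = 0.
S_surf′ = S_deep − (α/β)·ΔT = 38.12 − (1.3 × 10⁻⁴/7.8 × 10⁻⁴)·(+2.4) = 37.7200 psu.
Increase required: 37.7200 − 37.19 = 0.5300 psu.

37.72 psu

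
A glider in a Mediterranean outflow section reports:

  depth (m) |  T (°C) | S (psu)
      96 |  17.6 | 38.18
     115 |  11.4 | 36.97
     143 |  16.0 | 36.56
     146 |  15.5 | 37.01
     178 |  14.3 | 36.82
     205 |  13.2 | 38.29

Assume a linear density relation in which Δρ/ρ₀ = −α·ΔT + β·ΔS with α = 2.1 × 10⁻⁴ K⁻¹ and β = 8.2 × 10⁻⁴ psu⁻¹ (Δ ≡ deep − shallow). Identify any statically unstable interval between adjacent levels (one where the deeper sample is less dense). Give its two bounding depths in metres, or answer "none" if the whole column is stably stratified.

Evaluate Δρ/ρ₀ = −αΔT + βΔS across each adjacent pair:
  96–115 m: −αΔT+βΔS = −(2.1 × 10⁻⁴)(-6.2)+(8.2 × 10⁻⁴)(-1.21) = 3.1 × 10⁻⁴ → stable
  115–143 m: −αΔT+βΔS = −(2.1 × 10⁻⁴)(+4.6)+(8.2 × 10⁻⁴)(-0.41) = -1.3 × 10⁻³ → UNSTABLE
  143–146 m: −αΔT+βΔS = −(2.1 × 10⁻⁴)(-0.5)+(8.2 × 10⁻⁴)(+0.45) = 4.7 × 10⁻⁴ → stable
  146–178 m: −αΔT+βΔS = −(2.1 × 10⁻⁴)(-1.2)+(8.2 × 10⁻⁴)(-0.19) = 9.6 × 10⁻⁵ → stable
  178–205 m: −αΔT+βΔS = −(2.1 × 10⁻⁴)(-1.1)+(8.2 × 10⁻⁴)(+1.47) = 1.4 × 10⁻³ → stable
The 115–143 m interval has Δρ < 0: lighter water underlies denser water.

115–143 m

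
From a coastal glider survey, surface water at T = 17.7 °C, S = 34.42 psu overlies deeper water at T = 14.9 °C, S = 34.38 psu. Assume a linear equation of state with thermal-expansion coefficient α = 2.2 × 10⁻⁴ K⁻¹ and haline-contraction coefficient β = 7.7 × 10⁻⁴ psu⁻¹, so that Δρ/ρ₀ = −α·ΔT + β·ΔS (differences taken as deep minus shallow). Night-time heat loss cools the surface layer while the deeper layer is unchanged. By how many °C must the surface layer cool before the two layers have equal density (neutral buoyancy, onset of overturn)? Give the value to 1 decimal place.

2.7 °C

Neutral buoyancy requires Δρ = 0, i.e. −α(T_deep − T_surf′) + β(S_deep − S_surf) = 0.
T_surf′ = T_deep − (β/α)·ΔS = 14.9 − (7.7 × 10⁻⁴/2.2 × 10⁻⁴)·(-0.04) = 15.040 °C.
Cooling required: 17.7 − (15.040) = 2.660 °C.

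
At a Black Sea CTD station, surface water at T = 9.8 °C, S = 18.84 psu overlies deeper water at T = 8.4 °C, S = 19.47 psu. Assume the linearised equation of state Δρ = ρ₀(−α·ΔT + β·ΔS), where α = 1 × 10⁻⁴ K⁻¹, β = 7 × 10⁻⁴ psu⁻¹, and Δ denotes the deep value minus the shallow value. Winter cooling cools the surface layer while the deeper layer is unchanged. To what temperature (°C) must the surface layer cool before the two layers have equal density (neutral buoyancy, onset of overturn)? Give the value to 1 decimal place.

Neutral buoyancy requires Δρ = 0, i.e. −α(T_deep − T_surf′) + β(S_deep − S_surf) = 0.
T_surf′ = T_deep − (β/α)·ΔS = 8.4 − (7 × 10⁻⁴/1 × 10⁻⁴)·(+0.63) = 3.990 °C.
Cooling required: 9.8 − (3.990) = 5.810 °C.

4.0 °C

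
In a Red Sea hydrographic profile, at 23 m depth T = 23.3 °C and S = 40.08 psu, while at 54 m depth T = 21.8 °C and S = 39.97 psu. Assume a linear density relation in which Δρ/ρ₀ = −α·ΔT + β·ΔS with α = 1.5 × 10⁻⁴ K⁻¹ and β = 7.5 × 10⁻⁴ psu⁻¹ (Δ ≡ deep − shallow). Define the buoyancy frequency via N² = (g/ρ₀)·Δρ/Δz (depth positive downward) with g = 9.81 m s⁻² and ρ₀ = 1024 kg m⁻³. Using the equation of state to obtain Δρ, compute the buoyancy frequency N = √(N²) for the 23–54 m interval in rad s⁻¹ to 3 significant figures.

6.72 × 10⁻³ rad s⁻¹

ΔT = -1.5 K, ΔS = -0.11 psu (deep − shallow).
Δρ/ρ₀ = −αΔT + βΔS = 2.25 × 10⁻⁴ − 8.25 × 10⁻⁵ = 1.425 × 10⁻⁴, so Δρ ≈ 0.1459 kg m⁻³.
N² = (g/ρ₀)·Δρ/Δz = g·(Δρ/ρ₀)/Δz = 9.81 × 1.425 × 10⁻⁴ / 31 = 4.5094 × 10⁻⁵ s⁻².
N = √(4.5094 × 10⁻⁵) = 6.7152 × 10⁻³ rad s⁻¹ ≈ 6.72 × 10⁻³ rad s⁻¹.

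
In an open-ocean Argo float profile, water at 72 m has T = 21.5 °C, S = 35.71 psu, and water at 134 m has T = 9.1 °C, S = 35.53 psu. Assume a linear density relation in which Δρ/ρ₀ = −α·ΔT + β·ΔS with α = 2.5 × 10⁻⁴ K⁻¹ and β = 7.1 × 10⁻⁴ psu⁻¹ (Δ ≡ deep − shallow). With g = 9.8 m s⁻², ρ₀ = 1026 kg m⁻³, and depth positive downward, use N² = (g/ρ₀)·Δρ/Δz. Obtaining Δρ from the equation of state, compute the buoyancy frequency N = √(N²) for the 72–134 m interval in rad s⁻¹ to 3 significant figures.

ΔT = -12.4 K, ΔS = -0.18 psu (deep − shallow).
Δρ/ρ₀ = −αΔT + βΔS = 3.10 × 10⁻³ − 1.278 × 10⁻⁴ = 2.9722 × 10⁻³, so Δρ ≈ 3.049 kg m⁻³.
N² = (g/ρ₀)·Δρ/Δz = g·(Δρ/ρ₀)/Δz = 9.8 × 2.9722 × 10⁻³ / 62 = 4.6980 × 10⁻⁴ s⁻².
N = √(4.6980 × 10⁻⁴) = 0.021675 rad s⁻¹ ≈ 0.0217 rad s⁻¹.

0.0217 rad s⁻¹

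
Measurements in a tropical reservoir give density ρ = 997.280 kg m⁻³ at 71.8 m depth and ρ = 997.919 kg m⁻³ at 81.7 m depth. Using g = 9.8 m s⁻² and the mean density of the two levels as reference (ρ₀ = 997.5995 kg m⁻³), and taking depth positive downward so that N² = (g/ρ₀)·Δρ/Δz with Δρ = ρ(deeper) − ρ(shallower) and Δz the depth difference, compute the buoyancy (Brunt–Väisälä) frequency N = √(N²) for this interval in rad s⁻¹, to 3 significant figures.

Δρ = 997.919 − 997.280 = 0.639 kg m⁻³ over Δz = 81.7 − 71.8 = 9.9 m.
N² = (9.8/997.5995) × (0.639/9.9) = 6.3407 × 10⁻⁴ s⁻².
N = √(6.3407 × 10⁻⁴) = 0.025181 rad s⁻¹ ≈ 0.0252 rad s⁻¹.

0.0252 rad s⁻¹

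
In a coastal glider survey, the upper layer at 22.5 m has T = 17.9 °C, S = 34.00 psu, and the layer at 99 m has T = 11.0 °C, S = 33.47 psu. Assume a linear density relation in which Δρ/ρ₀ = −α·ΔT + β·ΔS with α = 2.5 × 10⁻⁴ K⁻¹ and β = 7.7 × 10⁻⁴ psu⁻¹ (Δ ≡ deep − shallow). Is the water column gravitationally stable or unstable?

stable

ΔT = 11.0 − 17.9 = -6.9 K and ΔS = 33.47 − 34.00 = -0.53 psu (deep − shallow).
−αΔT = 1.725 × 10⁻³; βΔS = -4.081 × 10⁻⁴; sum Δρ/ρ₀ = 1.3169 × 10⁻³.
Δρ/ρ₀ > 0, so Δρ > 0: deeper water is denser → statically stable.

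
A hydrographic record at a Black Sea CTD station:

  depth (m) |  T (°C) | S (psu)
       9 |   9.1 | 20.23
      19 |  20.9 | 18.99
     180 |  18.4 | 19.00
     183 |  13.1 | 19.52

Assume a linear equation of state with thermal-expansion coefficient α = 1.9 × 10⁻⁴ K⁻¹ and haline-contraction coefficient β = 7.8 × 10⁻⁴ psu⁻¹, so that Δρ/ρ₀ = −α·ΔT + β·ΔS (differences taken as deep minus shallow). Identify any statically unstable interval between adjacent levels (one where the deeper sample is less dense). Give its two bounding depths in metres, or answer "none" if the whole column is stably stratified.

9–19 m

Evaluate Δρ/ρ₀ = −αΔT + βΔS across each adjacent pair:
  9–19 m: −αΔT+βΔS = −(1.9 × 10⁻⁴)(+11.8)+(7.8 × 10⁻⁴)(-1.24) = -3.2 × 10⁻³ → UNSTABLE
  19–180 m: −αΔT+βΔS = −(1.9 × 10⁻⁴)(-2.5)+(7.8 × 10⁻⁴)(+0.01) = 4.8 × 10⁻⁴ → stable
  180–183 m: −αΔT+βΔS = −(1.9 × 10⁻⁴)(-5.3)+(7.8 × 10⁻⁴)(+0.52) = 1.4 × 10⁻³ → stable
The 9–19 m interval has Δρ < 0: lighter water underlies denser water.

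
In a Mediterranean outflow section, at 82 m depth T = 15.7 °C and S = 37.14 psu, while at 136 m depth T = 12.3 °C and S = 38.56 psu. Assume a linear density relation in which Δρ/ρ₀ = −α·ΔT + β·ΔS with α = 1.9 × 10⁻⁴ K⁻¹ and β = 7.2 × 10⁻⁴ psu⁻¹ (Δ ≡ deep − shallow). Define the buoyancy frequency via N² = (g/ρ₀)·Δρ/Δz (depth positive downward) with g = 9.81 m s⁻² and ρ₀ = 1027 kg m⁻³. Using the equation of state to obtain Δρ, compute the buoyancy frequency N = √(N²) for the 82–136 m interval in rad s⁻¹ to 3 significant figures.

ΔT = -3.4 K, ΔS = +1.42 psu (deep − shallow).
Δρ/ρ₀ = −αΔT + βΔS = 6.46 × 10⁻⁴ + 1.0224 × 10⁻³ = 1.6684 × 10⁻³, so Δρ ≈ 1.713 kg m⁻³.
N² = (g/ρ₀)·Δρ/Δz = g·(Δρ/ρ₀)/Δz = 9.81 × 1.6684 × 10⁻³ / 54 = 3.0309 × 10⁻⁴ s⁻².
N = √(3.0309 × 10⁻⁴) = 0.017409 rad s⁻¹ ≈ 0.0174 rad s⁻¹.

0.0174 rad s⁻¹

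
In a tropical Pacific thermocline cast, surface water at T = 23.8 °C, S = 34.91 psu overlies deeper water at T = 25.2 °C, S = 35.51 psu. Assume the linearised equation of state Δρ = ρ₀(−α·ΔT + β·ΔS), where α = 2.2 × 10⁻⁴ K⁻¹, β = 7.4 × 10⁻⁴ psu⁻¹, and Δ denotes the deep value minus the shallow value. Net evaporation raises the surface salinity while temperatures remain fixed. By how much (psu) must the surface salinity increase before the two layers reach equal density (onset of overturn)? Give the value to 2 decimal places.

Neutral buoyancy requires −α(T_deep − T_surf) + β(S_deep − S_surf′) = 0.
S_surf′ = S_deep − (α/β)·ΔT = 35.51 − (2.2 × 10⁻⁴/7.4 × 10⁻⁴)·(+1.4) = 35.0938 psu.
Increase required: 35.0938 − 34.91 = 0.1838 psu.

0.18 psu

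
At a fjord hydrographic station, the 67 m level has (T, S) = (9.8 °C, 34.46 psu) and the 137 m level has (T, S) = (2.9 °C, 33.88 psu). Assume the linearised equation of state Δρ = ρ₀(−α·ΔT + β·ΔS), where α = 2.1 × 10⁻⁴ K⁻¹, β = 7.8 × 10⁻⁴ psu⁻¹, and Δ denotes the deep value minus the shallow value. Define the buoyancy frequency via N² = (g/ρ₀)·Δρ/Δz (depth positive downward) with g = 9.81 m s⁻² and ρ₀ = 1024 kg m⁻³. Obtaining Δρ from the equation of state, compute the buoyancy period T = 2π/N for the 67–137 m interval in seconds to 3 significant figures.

532 s

ΔT = -6.9 K, ΔS = -0.58 psu (deep − shallow).
Δρ/ρ₀ = −αΔT + βΔS = 1.449 × 10⁻³ − 4.524 × 10⁻⁴ = 9.966 × 10⁻⁴, so Δρ ≈ 1.021 kg m⁻³.
N² = (g/ρ₀)·Δρ/Δz = g·(Δρ/ρ₀)/Δz = 9.81 × 9.966 × 10⁻⁴ / 70 = 1.3967 × 10⁻⁴ s⁻².
N = √(1.3967 × 10⁻⁴) = 0.011818 rad s⁻¹ → T = 2π/N = 531.66 s ≈ 532 s.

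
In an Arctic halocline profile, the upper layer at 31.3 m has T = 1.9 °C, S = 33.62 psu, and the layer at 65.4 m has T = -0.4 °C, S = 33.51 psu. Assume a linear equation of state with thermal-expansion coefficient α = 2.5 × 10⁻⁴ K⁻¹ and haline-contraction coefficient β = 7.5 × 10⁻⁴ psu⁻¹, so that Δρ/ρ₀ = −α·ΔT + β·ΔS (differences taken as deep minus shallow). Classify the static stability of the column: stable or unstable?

stable

ΔT = -0.4 − 1.9 = -2.3 K and ΔS = 33.51 − 33.62 = -0.11 psu (deep − shallow).
−αΔT = 5.75 × 10⁻⁴; βΔS = -8.25 × 10⁻⁵; sum Δρ/ρ₀ = 4.925 × 10⁻⁴.
Δρ/ρ₀ > 0, so Δρ > 0: deeper water is denser → statically stable.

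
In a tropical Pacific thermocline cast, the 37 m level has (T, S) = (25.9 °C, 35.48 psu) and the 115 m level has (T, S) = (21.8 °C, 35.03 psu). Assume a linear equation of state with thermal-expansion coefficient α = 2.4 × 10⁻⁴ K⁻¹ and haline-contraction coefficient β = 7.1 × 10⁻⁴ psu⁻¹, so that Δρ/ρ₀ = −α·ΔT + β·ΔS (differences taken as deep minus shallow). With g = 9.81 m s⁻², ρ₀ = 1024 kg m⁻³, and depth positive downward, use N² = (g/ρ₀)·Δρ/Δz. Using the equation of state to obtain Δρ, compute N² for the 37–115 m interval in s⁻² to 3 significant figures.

8.36 × 10⁻⁵ s⁻²

ΔT = -4.1 K, ΔS = -0.45 psu (deep − shallow).
Δρ/ρ₀ = −αΔT + βΔS = 9.84 × 10⁻⁴ − 3.195 × 10⁻⁴ = 6.645 × 10⁻⁴, so Δρ ≈ 0.6804 kg m⁻³.
N² = (g/ρ₀)·Δρ/Δz = g·(Δρ/ρ₀)/Δz = 9.81 × 6.645 × 10⁻⁴ / 78 = 8.3574 × 10⁻⁵ s⁻² ≈ 8.36 × 10⁻⁵ s⁻².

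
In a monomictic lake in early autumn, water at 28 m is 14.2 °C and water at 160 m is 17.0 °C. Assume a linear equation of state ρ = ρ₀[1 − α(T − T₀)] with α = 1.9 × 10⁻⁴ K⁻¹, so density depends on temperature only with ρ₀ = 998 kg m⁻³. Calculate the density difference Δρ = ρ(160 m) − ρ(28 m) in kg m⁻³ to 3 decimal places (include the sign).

ΔT = +2.8 K, Δρ/ρ₀ = −αΔT = -5.32 × 10⁻⁴.
Δρ = 998 × (-5.32 × 10⁻⁴) = -0.531 kg m⁻³.
Negative Δρ: lighter below, statically unstable.

-0.531 kg m⁻³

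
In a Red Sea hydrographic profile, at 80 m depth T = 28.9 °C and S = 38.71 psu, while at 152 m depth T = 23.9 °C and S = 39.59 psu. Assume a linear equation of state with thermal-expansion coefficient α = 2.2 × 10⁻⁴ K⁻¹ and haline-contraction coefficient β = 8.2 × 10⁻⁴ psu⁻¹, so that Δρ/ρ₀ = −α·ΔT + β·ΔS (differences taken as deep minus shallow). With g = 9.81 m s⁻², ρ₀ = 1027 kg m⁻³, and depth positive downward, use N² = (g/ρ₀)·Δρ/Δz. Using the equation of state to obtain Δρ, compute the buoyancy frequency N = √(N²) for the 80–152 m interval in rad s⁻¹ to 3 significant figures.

0.0158 rad s⁻¹

ΔT = -5.0 K, ΔS = +0.88 psu (deep − shallow).
Δρ/ρ₀ = −αΔT + βΔS = 1.10 × 10⁻³ + 7.216 × 10⁻⁴ = 1.8216 × 10⁻³, so Δρ ≈ 1.871 kg m⁻³.
N² = (g/ρ₀)·Δρ/Δz = g·(Δρ/ρ₀)/Δz = 9.81 × 1.8216 × 10⁻³ / 72 = 2.4819 × 10⁻⁴ s⁻².
N = √(2.4819 × 10⁻⁴) = 0.015754 rad s⁻¹ ≈ 0.0158 rad s⁻¹.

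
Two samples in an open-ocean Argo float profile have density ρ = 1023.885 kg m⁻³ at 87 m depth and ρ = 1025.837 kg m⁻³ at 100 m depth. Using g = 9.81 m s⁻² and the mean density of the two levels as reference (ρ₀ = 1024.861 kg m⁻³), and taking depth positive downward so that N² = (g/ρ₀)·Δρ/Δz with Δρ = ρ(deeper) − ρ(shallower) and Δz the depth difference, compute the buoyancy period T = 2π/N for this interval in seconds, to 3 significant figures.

Δρ = 1025.837 − 1023.885 = 1.952 kg m⁻³ over Δz = 100 − 87 = 13 m.
N² = (9.81/1024.861) × (1.952/13) = 1.4373 × 10⁻³ s⁻².
N = √(1.4373 × 10⁻³) = 0.037912 rad s⁻¹, so T = 2π/N = 165.73 s ≈ 166 s.

166 s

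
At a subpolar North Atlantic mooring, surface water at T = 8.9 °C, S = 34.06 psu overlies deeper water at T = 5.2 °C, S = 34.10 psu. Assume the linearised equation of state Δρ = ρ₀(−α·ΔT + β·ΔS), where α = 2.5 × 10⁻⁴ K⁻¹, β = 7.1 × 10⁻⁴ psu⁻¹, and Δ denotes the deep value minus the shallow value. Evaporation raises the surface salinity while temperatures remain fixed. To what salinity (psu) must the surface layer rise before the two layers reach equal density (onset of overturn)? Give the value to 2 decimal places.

Neutral buoyancy requires −α(T_deep − T_surf) + β(S_deep − S_surf′) = 0.
S_surf′ = S_deep − (α/β)·ΔT = 34.10 − (2.5 × 10⁻⁴/7.1 × 10⁻⁴)·(-3.7) = 35.4028 psu.
Increase required: 35.4028 − 34.06 = 1.3428 psu.

35.40 psu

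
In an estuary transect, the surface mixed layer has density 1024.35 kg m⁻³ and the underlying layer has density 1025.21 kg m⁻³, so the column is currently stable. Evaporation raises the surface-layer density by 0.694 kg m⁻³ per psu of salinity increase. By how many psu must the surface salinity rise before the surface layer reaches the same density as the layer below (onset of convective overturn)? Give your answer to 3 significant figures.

1.24 psu

Density deficit of the surface layer: 1025.21 − 1024.35 = 0.86 kg m⁻³.
Required change = 0.86 / 0.694 = 1.24 psu.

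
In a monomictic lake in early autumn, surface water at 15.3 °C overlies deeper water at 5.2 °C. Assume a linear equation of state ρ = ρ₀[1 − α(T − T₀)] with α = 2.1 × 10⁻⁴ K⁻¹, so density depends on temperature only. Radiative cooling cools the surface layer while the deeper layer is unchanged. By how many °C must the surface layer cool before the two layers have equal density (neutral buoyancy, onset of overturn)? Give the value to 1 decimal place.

With temperature the only control, equal density requires T_surf′ = T_deep.
T_surf′ = 5.2 °C.
Cooling required: 15.3 − 5.2 = 10.1 °C.

10.1 °C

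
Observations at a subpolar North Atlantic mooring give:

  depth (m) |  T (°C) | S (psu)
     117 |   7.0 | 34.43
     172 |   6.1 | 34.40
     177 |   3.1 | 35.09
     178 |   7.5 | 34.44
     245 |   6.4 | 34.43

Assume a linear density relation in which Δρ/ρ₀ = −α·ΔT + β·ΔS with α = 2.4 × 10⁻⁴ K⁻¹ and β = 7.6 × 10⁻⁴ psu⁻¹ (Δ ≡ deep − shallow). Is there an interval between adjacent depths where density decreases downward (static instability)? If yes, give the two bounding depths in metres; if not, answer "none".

177–178 m

Evaluate Δρ/ρ₀ = −αΔT + βΔS across each adjacent pair:
  117–172 m: −αΔT+βΔS = −(2.4 × 10⁻⁴)(-0.9)+(7.6 × 10⁻⁴)(-0.03) = 1.9 × 10⁻⁴ → stable
  172–177 m: −αΔT+βΔS = −(2.4 × 10⁻⁴)(-3.0)+(7.6 × 10⁻⁴)(+0.69) = 1.2 × 10⁻³ → stable
  177–178 m: −αΔT+βΔS = −(2.4 × 10⁻⁴)(+4.4)+(7.6 × 10⁻⁴)(-0.65) = -1.6 × 10⁻³ → UNSTABLE
  178–245 m: −αΔT+βΔS = −(2.4 × 10⁻⁴)(-1.1)+(7.6 × 10⁻⁴)(-0.01) = 2.6 × 10⁻⁴ → stable
The 177–178 m interval has Δρ < 0: lighter water underlies denser water.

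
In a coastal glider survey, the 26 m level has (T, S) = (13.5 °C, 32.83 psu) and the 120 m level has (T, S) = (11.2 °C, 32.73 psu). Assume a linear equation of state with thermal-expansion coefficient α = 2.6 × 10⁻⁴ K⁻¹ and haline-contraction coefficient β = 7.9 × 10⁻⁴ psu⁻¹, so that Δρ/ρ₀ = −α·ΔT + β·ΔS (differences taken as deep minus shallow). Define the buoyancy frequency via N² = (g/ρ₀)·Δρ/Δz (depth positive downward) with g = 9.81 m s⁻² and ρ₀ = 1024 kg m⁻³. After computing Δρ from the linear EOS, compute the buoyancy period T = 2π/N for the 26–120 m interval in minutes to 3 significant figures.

ΔT = -2.3 K, ΔS = -0.10 psu (deep − shallow).
Δρ/ρ₀ = −αΔT + βΔS = 5.98 × 10⁻⁴ − 7.90 × 10⁻⁵ = 5.19 × 10⁻⁴, so Δρ ≈ 0.5315 kg m⁻³.
N² = (g/ρ₀)·Δρ/Δz = g·(Δρ/ρ₀)/Δz = 9.81 × 5.19 × 10⁻⁴ / 94 = 5.4164 × 10⁻⁵ s⁻².
N = √(5.4164 × 10⁻⁵) = 7.3596 × 10⁻³ rad s⁻¹ → T = 2π/N = 853.74 s = 14.229 min ≈ 14.2 min.

14.2 min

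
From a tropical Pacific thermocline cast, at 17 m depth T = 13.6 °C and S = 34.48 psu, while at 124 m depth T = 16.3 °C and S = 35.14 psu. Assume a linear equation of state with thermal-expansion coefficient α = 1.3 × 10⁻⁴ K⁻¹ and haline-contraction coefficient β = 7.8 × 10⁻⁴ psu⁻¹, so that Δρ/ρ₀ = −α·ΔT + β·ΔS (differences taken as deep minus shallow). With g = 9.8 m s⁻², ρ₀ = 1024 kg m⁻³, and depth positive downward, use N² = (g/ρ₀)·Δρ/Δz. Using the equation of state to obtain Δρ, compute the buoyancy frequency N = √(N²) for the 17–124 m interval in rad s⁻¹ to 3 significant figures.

ΔT = +2.7 K, ΔS = +0.66 psu (deep − shallow).
Δρ/ρ₀ = −αΔT + βΔS = -3.51 × 10⁻⁴ + 5.148 × 10⁻⁴ = 1.638 × 10⁻⁴, so Δρ ≈ 0.1677 kg m⁻³.
N² = (g/ρ₀)·Δρ/Δz = g·(Δρ/ρ₀)/Δz = 9.8 × 1.638 × 10⁻⁴ / 107 = 1.5002 × 10⁻⁵ s⁻².
N = √(1.5002 × 10⁻⁵) = 3.8732 × 10⁻³ rad s⁻¹ ≈ 3.87 × 10⁻³ rad s⁻¹.

3.87 × 10⁻³ rad s⁻¹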